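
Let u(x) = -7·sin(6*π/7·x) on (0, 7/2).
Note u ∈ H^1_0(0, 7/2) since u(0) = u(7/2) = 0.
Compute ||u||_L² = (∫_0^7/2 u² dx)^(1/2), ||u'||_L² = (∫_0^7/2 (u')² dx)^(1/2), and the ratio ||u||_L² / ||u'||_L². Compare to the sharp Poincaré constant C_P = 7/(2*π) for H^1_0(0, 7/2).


||u||_L² / ||u'||_L² = 7/(6*π) < C_P = 7/(2*π).

u(x) = -7·sin(6*π/7·x), so u'(x) = -6*π*cos(6*π*x/7).
Writing u(x) = A·sin(kπx/L) with A = -7 and k = 3, use ∫_0^L sin²(kπx/L) dx = L/2 and ∫_0^L cos²(kπx/L) dx = L/2.
u² = 49·sin²(6*π/7·x) and (u')² = 36*π^2·cos²(6*π/7·x), and each of sin², cos² integrates to L/2 = 7/4 over (0, 7/2).
∫_0^7/2 u² dx = 343/4, so ||u||_L² = 7*sqrt(7)/2.
∫_0^7/2 (u')² dx = 63*π^2, so ||u'||_L² = 3*sqrt(7)*π.
Ratio ||u||_L² / ||u'||_L² = 7/(6*π).
Sharp Poincaré constant on H^1_0(0, 7/2) is C_P = L/π = 7/(2*π), achieved by sin(2*π/7·x).
This is the k = 3 harmonic; the ratio L/(kπ) is strictly less than C_P = L/π, consistent with the sharp inequality ||u||_L² ≤ C_P ||u'||_L².


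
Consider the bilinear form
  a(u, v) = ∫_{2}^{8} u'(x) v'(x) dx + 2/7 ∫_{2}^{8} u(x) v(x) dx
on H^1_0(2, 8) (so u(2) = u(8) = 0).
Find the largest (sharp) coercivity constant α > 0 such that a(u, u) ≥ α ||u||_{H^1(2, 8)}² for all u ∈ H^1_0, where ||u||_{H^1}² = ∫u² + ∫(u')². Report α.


α = (π^2 + 72/7)/(π^2 + 36)

Coercivity of a(·,·) on H^1_0(2, 8) means a(u, u) ≥ α ||u||_{H^1}² for every u ∈ H^1_0.
The interval has length L = 6, and Poincaré/coercivity depend only on L. Here a(u, u) = ∫(u')² + (2/7)·∫u².
Here 0 < c = 2/7 < 1. The condition a(u,u) ≥ α||u||_{H^1}² reads (1−α)∫(u')² ≥ (α−c)∫u². Any admissible α is ≤ 1 (rapidly oscillating u have ∫u²/∫(u')² → 0), and α = 1 would force 0 ≥ (1−c)∫u², impossible since c < 1; so 1−α > 0. By the sharp Poincaré inequality on H^1_0 of an interval of length L, ∫(u')² ≥ (π/L)²∫u² with equality for the first sine mode sin(π(x−x₀)/L) (x₀ the left endpoint), so the inequality holds for all u iff (1−α)(π/L)² ≥ α − c, i.e. α ≤ ((π/L)² + c)/((π/L)² + 1) = (1 + c(L/π)²)/(1 + (L/π)²). With (π/L)² = π^2/36 and c = 2/7, the largest admissible constant is α = ((π/L)² + c)/((π/L)² + 1).
Simplifying, α = (π^2 + 72/7)/(π^2 + 36).


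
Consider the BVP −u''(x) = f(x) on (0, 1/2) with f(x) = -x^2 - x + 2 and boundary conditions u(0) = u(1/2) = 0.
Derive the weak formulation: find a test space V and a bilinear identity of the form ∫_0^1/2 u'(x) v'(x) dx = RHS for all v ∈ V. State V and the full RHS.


V = H^1_0(0, 1/2) (so v(0) = v(1/2) = 0); weak form: ∫_0^1/2 u'v' dx = ∫_0^1/2 (-x^2 - x + 2) v dx for all v ∈ V.

Multiply both sides by a test function v and integrate from 0 to 1/2:
  ∫_0^1/2 −u''(x) v(x) dx = ∫_0^1/2 f(x) v(x) dx.
Integrate the LHS by parts once:
  ∫_0^1/2 −u'' v dx = −[u'(x) v(x)]_0^1/2 + ∫_0^1/2 u'(x) v'(x) dx.
Thus ∫_0^1/2 u'(x) v'(x) dx = ∫_0^1/2 f(x) v(x) dx + [u'(x) v(x)]_0^1/2.
Choose V so that boundary terms are either known or forced to vanish.
u is Dirichlet: u(0) = u(1/2) = 0. Let V = H^1_0(0, 1/2); then v(0) = v(1/2) = 0, and [u' v]_0^1/2 = 0.
Weak formulation: find u (satisfying any essential BC) such that ∫_0^1/2 u'(x) v'(x) dx = ∫_0^1/2 f v dx for all v ∈ V.
Substituting f(x) = -x^2 - x + 2, the right-hand side is ∫_0^1/2 (-x^2 - x + 2) v dx.


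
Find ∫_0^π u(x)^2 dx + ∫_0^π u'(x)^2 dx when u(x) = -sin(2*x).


||u||_{H^1(0,π)}^2 = 5*π/2

u'(x) = -2*cos(2*x).
Expand u² and (u')² and integrate term by term on (0, π), using: for integers n ≥ 1, ∫_0^π sin²(nx) dx = ∫_0^π cos²(nx) dx = π/2; for n ≠ n', ∫_0^π sin(nx)sin(n'x) dx = ∫_0^π cos(nx)cos(n'x) dx = 0; and by product-to-sum, ∫_0^π sin(nx)cos(n'x) dx = ½∫_0^π [sin((n+n')x) + sin((n−n')x)] dx, which is 0 when n+n' is even and 2n/(n²−n'²) when n+n' is odd (it need not vanish on (0, π)).
  u² squared terms: (-1)²·∫sin(2x)² dx = 1·π/2 = π/2.
  So ∫_0^π u² dx = π/2.
  (u')² squared terms: (-2)²·∫cos(2x)² dx = 4·π/2 = 2*π.
  So ∫_0^π (u')² dx = 2*π.
||u||_{H^1}^2 = (π/2) + (2*π) = 5*π/2.


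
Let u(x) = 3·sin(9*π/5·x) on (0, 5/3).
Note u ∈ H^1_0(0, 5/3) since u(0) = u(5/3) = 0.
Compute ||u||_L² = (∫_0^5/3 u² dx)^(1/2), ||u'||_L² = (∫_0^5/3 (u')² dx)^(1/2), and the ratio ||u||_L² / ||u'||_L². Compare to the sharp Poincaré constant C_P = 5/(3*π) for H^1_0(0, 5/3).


||u||_L² / ||u'||_L² = 5/(9*π) < C_P = 5/(3*π).

u(x) = 3·sin(9*π/5·x), so u'(x) = 27*π*cos(9*π*x/5)/5.
Writing u(x) = A·sin(kπx/L) with A = 3 and k = 3, use ∫_0^L sin²(kπx/L) dx = L/2 and ∫_0^L cos²(kπx/L) dx = L/2.
u² = 9·sin²(9*π/5·x) and (u')² = 729*π^2/25·cos²(9*π/5·x), and each of sin², cos² integrates to L/2 = 5/6 over (0, 5/3).
∫_0^5/3 u² dx = 15/2, so ||u||_L² = sqrt(30)/2.
∫_0^5/3 (u')² dx = 243*π^2/10, so ||u'||_L² = 9*sqrt(30)*π/10.
Ratio ||u||_L² / ||u'||_L² = 5/(9*π).
Sharp Poincaré constant on H^1_0(0, 5/3) is C_P = L/π = 5/(3*π), achieved by sin(3*π/5·x).
This is the k = 3 harmonic; the ratio L/(kπ) is strictly less than C_P = L/π, consistent with the sharp inequality ||u||_L² ≤ C_P ||u'||_L².


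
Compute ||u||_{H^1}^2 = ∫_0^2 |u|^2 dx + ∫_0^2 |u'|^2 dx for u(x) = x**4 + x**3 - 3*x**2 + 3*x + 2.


||u||_{H^1}^2 = 28982/63

The H^1 norm (squared) on an interval (0, L) is
  ||u||_{H^1}^2 = ∫_0^L u(x)^2 dx + ∫_0^L u'(x)^2 dx.
Compute u'(x) = 4*x**3 + 3*x**2 - 6*x + 3.
Then u(x)^2 = x**8 + 2*x**7 - 5*x**6 + 19*x**4 - 14*x**3 - 3*x**2 + 12*x + 4 and u'(x)^2 = 16*x**6 + 24*x**5 - 39*x**4 - 12*x**3 + 54*x**2 - 36*x + 9.
Integrate each monomial from 0 to 2 using ∫_0^2 c·x^n dx = c·2^(n+1)/(n+1):
  ∫_0^2 u(x)^2 dx = ∫_0^2 (x^8 + 2*x^7 - 5*x^6 + 19*x^4 - 14*x^3 - 3*x^2 + 12*x + 4) dx. Term by term:
    ∫_0^2 x^8 dx = 512/9;  ∫_0^2 2*x^7 dx = 64;  ∫_0^2 -5*x^6 dx = -640/7;
    ∫_0^2 19*x^4 dx = 608/5;  ∫_0^2 -14*x^3 dx = -56;  ∫_0^2 -3*x^2 dx = -8;
    ∫_0^2 12*x dx = 24;  ∫_0^2 4 dx = 8.
  Sum: 512/9 + 64 − 640/7 + 608/5 − 56 − 8 + 24 + 8 = 37504/315.
  ∫_0^2 u'(x)^2 dx = ∫_0^2 (16*x^6 + 24*x^5 - 39*x^4 - 12*x^3 + 54*x^2 - 36*x + 9) dx. Term by term:
    ∫_0^2 16*x^6 dx = 2048/7;  ∫_0^2 24*x^5 dx = 256;  ∫_0^2 -39*x^4 dx = -1248/5;
    ∫_0^2 -12*x^3 dx = -48;  ∫_0^2 54*x^2 dx = 144;  ∫_0^2 -36*x dx = -72;
    ∫_0^2 9 dx = 18.
  Sum: 2048/7 + 256 − 1248/5 − 48 + 144 − 72 + 18 = 11934/35.
Adding: ||u||_{H^1}^2 = 37504/315 + 11934/35 = 28982/63.


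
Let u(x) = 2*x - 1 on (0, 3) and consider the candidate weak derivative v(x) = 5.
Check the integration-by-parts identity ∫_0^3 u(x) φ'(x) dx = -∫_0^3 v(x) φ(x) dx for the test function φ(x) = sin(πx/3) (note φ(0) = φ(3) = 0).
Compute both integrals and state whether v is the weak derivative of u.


LHS = -12/π, RHS = -30/π. No, v is not the weak derivative of u.

u(x) = 2*x - 1, classical derivative u'(x) = 2.
φ(x) = sin(πx/3), so φ'(x) = π*cos(π*x/3)/3.
Note φ(0) = φ(3) = 0, so the boundary term u·φ vanishes.
LHS = ∫_0^3 u(x) φ'(x) dx = ∫_0^3 (2*π*x*cos(π*x/3)/3 - π*cos(π*x/3)/3) dx. Term by term:
  ∫_0^3 -π*cos(π*x/3)/3 dx = 0;  ∫_0^3 2*π*x*cos(π*x/3)/3 dx = -12/π.
Sum: 0 − 12/π = -12/π.
So LHS = -12/π.
∫_0^3 v(x) φ(x) dx = ∫_0^3 (5*sin(π*x/3)) dx. Term by term:
  ∫_0^3 5*sin(π*x/3) dx = 30/π.
So RHS = -∫_0^3 v(x) φ(x) dx = -30/π.
LHS − RHS = 18/π ≠ 0, so the identity fails.
(For a valid weak derivative the identity must hold for EVERY test function, in particular this one. The failure shows v is NOT the weak derivative of u.)
Correct weak derivative would be u'(x) = 2.


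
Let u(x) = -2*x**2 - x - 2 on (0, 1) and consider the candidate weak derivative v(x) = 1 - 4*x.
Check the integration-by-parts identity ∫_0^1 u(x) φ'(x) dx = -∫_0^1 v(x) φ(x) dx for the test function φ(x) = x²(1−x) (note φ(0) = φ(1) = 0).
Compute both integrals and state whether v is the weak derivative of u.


LHS = 17/60, RHS = 7/60. No, v is not the weak derivative of u.

u(x) = -2*x**2 - x - 2, classical derivative u'(x) = -4*x - 1.
φ(x) = x²(1−x), so φ'(x) = x*(2 - 3*x).
Note φ(0) = φ(1) = 0, so the boundary term u·φ vanishes.
LHS = ∫_0^1 u(x) φ'(x) dx = ∫_0^1 (6*x^4 - x^3 + 4*x^2 - 4*x) dx. Term by term:
  ∫_0^1 6*x^4 dx = 6/5;  ∫_0^1 -x^3 dx = -1/4;  ∫_0^1 4*x^2 dx = 4/3;
  ∫_0^1 -4*x dx = -2.
Sum: 6/5 − 1/4 + 4/3 − 2 = 17/60.
So LHS = 17/60.
∫_0^1 v(x) φ(x) dx = ∫_0^1 (4*x^4 - 5*x^3 + x^2) dx. Term by term:
  ∫_0^1 4*x^4 dx = 4/5;  ∫_0^1 -5*x^3 dx = -5/4;  ∫_0^1 x^2 dx = 1/3.
Sum: 4/5 − 5/4 + 1/3 = -7/60.
So RHS = -∫_0^1 v(x) φ(x) dx = 7/60.
LHS − RHS = 1/6 ≠ 0, so the identity fails.
(For a valid weak derivative the identity must hold for EVERY test function, in particular this one. The failure shows v is NOT the weak derivative of u.)
Correct weak derivative would be u'(x) = -4*x - 1.


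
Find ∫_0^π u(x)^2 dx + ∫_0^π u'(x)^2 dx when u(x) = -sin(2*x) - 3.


||u||_{H^1(0,π)}^2 = 23*π/2

u'(x) = -2*cos(2*x).
Expand u² and (u')² and integrate term by term on (0, π), using: for integers n ≥ 1, ∫_0^π sin²(nx) dx = ∫_0^π cos²(nx) dx = π/2; for n ≠ n', ∫_0^π sin(nx)sin(n'x) dx = ∫_0^π cos(nx)cos(n'x) dx = 0; and by product-to-sum, ∫_0^π sin(nx)cos(n'x) dx = ½∫_0^π [sin((n+n')x) + sin((n−n')x)] dx, which is 0 when n+n' is even and 2n/(n²−n'²) when n+n' is odd (it need not vanish on (0, π)). For the constant mode: ∫_0^π 1 dx = π, ∫_0^π cos(nx) dx = 0, ∫_0^π sin(nx) dx = (1−(−1)^n)/n.
  u² squared terms: (-3)²·∫1 dx = 9·π = 9*π;  (-1)²·∫sin(2x)² dx = 1·π/2 = π/2.
  u² cross terms: 2·(-3)·(-1)·∫1·sin(2x) dx = 6·(0) = 0.
  So ∫_0^π u² dx = 9*π + π/2 + 0 = 19*π/2.
  (u')² squared terms: (-2)²·∫cos(2x)² dx = 4·π/2 = 2*π.
  So ∫_0^π (u')² dx = 2*π.
||u||_{H^1}^2 = (19*π/2) + (2*π) = 23*π/2.


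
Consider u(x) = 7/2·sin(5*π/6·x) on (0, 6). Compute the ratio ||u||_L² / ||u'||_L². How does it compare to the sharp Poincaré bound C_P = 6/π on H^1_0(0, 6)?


||u||_L² / ||u'||_L² = 6/(5*π) < C_P = 6/π.

u(x) = 7/2·sin(5*π/6·x), so u'(x) = 35*π*cos(5*π*x/6)/12.
Writing u(x) = A·sin(kπx/L) with A = 7/2 and k = 5, use ∫_0^L sin²(kπx/L) dx = L/2 and ∫_0^L cos²(kπx/L) dx = L/2.
u² = 49/4·sin²(5*π/6·x) and (u')² = 1225*π^2/144·cos²(5*π/6·x), and each of sin², cos² integrates to L/2 = 3 over (0, 6).
∫_0^6 u² dx = 147/4, so ||u||_L² = 7*sqrt(3)/2.
∫_0^6 (u')² dx = 1225*π^2/48, so ||u'||_L² = 35*sqrt(3)*π/12.
Ratio ||u||_L² / ||u'||_L² = 6/(5*π).
Sharp Poincaré constant on H^1_0(0, 6) is C_P = L/π = 6/π, achieved by sin(π/6·x).
This is the k = 5 harmonic; the ratio L/(kπ) is strictly less than C_P = L/π, consistent with the sharp inequality ||u||_L² ≤ C_P ||u'||_L².


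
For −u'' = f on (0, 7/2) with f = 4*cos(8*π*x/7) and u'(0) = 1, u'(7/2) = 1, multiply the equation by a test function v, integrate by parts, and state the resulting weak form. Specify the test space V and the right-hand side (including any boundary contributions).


V = H^1(0, 7/2) (v unrestricted at boundary; u is determined up to an additive constant); weak form: ∫_0^7/2 u'v' dx = ∫_0^7/2 (4*cos(8*π*x/7)) v dx + v(7/2) − v(0) for all v ∈ V.

Multiply both sides by a test function v and integrate from 0 to 7/2:
  ∫_0^7/2 −u''(x) v(x) dx = ∫_0^7/2 f(x) v(x) dx.
Integrate the LHS by parts once:
  ∫_0^7/2 −u'' v dx = −[u'(x) v(x)]_0^7/2 + ∫_0^7/2 u'(x) v'(x) dx.
Thus ∫_0^7/2 u'(x) v'(x) dx = ∫_0^7/2 f(x) v(x) dx + [u'(x) v(x)]_0^7/2.
Choose V so that boundary terms are either known or forced to vanish.
u has inhomogeneous Neumann u'(0) = 1, u'(7/2) = 1. [u' v]_0^7/2 = (1)·v(7/2) − (1)·v(0) = v(7/2) − v(0). Take V = H^1(0, 7/2); boundary term becomes part of RHS.
Weak formulation: find u (satisfying any essential BC) such that ∫_0^7/2 u'(x) v'(x) dx = ∫_0^7/2 f v dx + v(7/2) − v(0) for all v ∈ V (Neumann data are natural BCs: they enter the RHS as boundary terms).
Substituting f(x) = 4*cos(8*π*x/7), the right-hand side is ∫_0^7/2 (4*cos(8*π*x/7)) v dx + v(7/2) − v(0).
Compatibility check (pure Neumann): taking v ≡ 1 ∈ V gives 0 = ∫_0^7/2 f dx + (1) − (1), i.e. ∫_0^7/2 f dx must equal u'(0) − u'(7/2) = 0. Indeed ∫_0^7/2 (4*cos(8*π*x/7)) dx = 0, so the data are compatible. The solution is then unique only up to an additive constant (fix it e.g. by requiring ∫_0^7/2 u dx = 0).


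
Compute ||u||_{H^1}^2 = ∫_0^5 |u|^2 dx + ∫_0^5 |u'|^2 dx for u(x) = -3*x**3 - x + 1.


||u||_{H^1}^2 = 6495745/42

The H^1 norm (squared) on an interval (0, L) is
  ||u||_{H^1}^2 = ∫_0^L u(x)^2 dx + ∫_0^L u'(x)^2 dx.
Compute u'(x) = -9*x**2 - 1.
Then u(x)^2 = 9*x**6 + 6*x**4 - 6*x**3 + x**2 - 2*x + 1 and u'(x)^2 = 81*x**4 + 18*x**2 + 1.
Integrate each monomial from 0 to 5 using ∫_0^5 c·x^n dx = c·5^(n+1)/(n+1):
  ∫_0^5 u(x)^2 dx = ∫_0^5 (9*x^6 + 6*x^4 - 6*x^3 + x^2 - 2*x + 1) dx. Term by term:
    ∫_0^5 9*x^6 dx = 703125/7;  ∫_0^5 6*x^4 dx = 3750;  ∫_0^5 -6*x^3 dx = -1875/2;
    ∫_0^5 x^2 dx = 125/3;  ∫_0^5 -2*x dx = -25;  ∫_0^5 1 dx = 5.
  Sum: 703125/7 + 3750 − 1875/2 + 125/3 − 25 + 5 = 4337785/42.
  ∫_0^5 u'(x)^2 dx = ∫_0^5 (81*x^4 + 18*x^2 + 1) dx. Term by term:
    ∫_0^5 81*x^4 dx = 50625;  ∫_0^5 18*x^2 dx = 750;  ∫_0^5 1 dx = 5.
  Sum: 50625 + 750 + 5 = 51380.
Adding: ||u||_{H^1}^2 = 4337785/42 + 51380 = 6495745/42.


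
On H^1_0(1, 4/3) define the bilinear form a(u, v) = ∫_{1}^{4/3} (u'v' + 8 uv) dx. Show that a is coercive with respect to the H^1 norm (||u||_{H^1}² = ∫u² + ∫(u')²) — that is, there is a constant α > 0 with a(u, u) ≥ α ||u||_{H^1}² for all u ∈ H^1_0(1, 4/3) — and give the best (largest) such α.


α = 1

Coercivity of a(·,·) on H^1_0(1, 4/3) means a(u, u) ≥ α ||u||_{H^1}² for every u ∈ H^1_0.
The interval has length L = 1/3, and Poincaré/coercivity depend only on L. Here a(u, u) = ∫(u')² + (8)·∫u².
Here c = 8 ≥ 1, so a(u,u) = ∫(u')² + c∫u² ≥ ∫(u')² + ∫u² = ||u||_{H^1}², i.e. α = 1 works. No larger α is possible: a(u,u) ≥ α||u||_{H^1}² means (1−α)∫(u')² ≥ (α−c)∫u², and for the modes u_n = sin(nπ(x−x₀)/L) (x₀ the left endpoint) one has ∫u_n²/∫(u_n')² = (L/(nπ))² → 0, so a(u_n,u_n)/||u_n||_{H^1}² → 1. Hence the optimal constant is α = 1.
Therefore α = 1.


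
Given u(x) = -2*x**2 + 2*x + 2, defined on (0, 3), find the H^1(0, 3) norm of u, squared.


||u||_{H^1}^2 = 642/5

The H^1 norm (squared) on an interval (0, L) is
  ||u||_{H^1}^2 = ∫_0^L u(x)^2 dx + ∫_0^L u'(x)^2 dx.
Compute u'(x) = 2 - 4*x.
Then u(x)^2 = 4*x**4 - 8*x**3 - 4*x**2 + 8*x + 4 and u'(x)^2 = 16*x**2 - 16*x + 4.
Integrate each monomial from 0 to 3 using ∫_0^3 c·x^n dx = c·3^(n+1)/(n+1):
  ∫_0^3 u(x)^2 dx = ∫_0^3 (4*x^4 - 8*x^3 - 4*x^2 + 8*x + 4) dx. Term by term:
    ∫_0^3 4*x^4 dx = 972/5;  ∫_0^3 -8*x^3 dx = -162;  ∫_0^3 -4*x^2 dx = -36;
    ∫_0^3 8*x dx = 36;  ∫_0^3 4 dx = 12.
  Sum: 972/5 − 162 − 36 + 36 + 12 = 222/5.
  ∫_0^3 u'(x)^2 dx = ∫_0^3 (16*x^2 - 16*x + 4) dx. Term by term:
    ∫_0^3 16*x^2 dx = 144;  ∫_0^3 -16*x dx = -72;  ∫_0^3 4 dx = 12.
  Sum: 144 − 72 + 12 = 84.
Adding: ||u||_{H^1}^2 = 222/5 + 84 = 642/5.


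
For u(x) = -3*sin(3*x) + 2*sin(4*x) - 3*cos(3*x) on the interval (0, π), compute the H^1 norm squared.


||u||_{H^1(0,π)}^2 = -960/7 + 124*π

u'(x) = 9*sin(3*x) - 9*cos(3*x) + 8*cos(4*x).
Expand u² and (u')² and integrate term by term on (0, π), using: for integers n ≥ 1, ∫_0^π sin²(nx) dx = ∫_0^π cos²(nx) dx = π/2; for n ≠ n', ∫_0^π sin(nx)sin(n'x) dx = ∫_0^π cos(nx)cos(n'x) dx = 0; and by product-to-sum, ∫_0^π sin(nx)cos(n'x) dx = ½∫_0^π [sin((n+n')x) + sin((n−n')x)] dx, which is 0 when n+n' is even and 2n/(n²−n'²) when n+n' is odd (it need not vanish on (0, π)).
  u² squared terms: (-3)²·∫cos(3x)² dx = 9·π/2 = 9*π/2;  (-3)²·∫sin(3x)² dx = 9·π/2 = 9*π/2;  (2)²·∫sin(4x)² dx = 4·π/2 = 2*π.
  u² cross terms: 2·(-3)·(-3)·∫cos(3x)·sin(3x) dx = 18·(0) = 0;  2·(-3)·(2)·∫cos(3x)·sin(4x) dx = -12·(8/7) = -96/7;  2·(-3)·(2)·∫sin(3x)·sin(4x) dx = -12·(0) = 0.
  So ∫_0^π u² dx = 9*π/2 + 9*π/2 + 2*π + 0 − 96/7 + 0 = -96/7 + 11*π.
  (u')² squared terms: (-9)²·∫cos(3x)² dx = 81·π/2 = 81*π/2;  (8)²·∫cos(4x)² dx = 64·π/2 = 32*π;  (9)²·∫sin(3x)² dx = 81·π/2 = 81*π/2.
  (u')² cross terms: 2·(-9)·(8)·∫cos(3x)·cos(4x) dx = -144·(0) = 0;  2·(-9)·(9)·∫cos(3x)·sin(3x) dx = -162·(0) = 0;  2·(8)·(9)·∫cos(4x)·sin(3x) dx = 144·(-6/7) = -864/7.
  So ∫_0^π (u')² dx = 81*π/2 + 32*π + 81*π/2 + 0 + 0 − 864/7 = -864/7 + 113*π.
||u||_{H^1}^2 = (-96/7 + 11*π) + (-864/7 + 113*π) = -960/7 + 124*π.


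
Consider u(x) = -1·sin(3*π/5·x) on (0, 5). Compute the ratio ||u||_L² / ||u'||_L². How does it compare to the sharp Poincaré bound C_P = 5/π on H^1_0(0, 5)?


||u||_L² / ||u'||_L² = 5/(3*π) < C_P = 5/π.

u(x) = -1·sin(3*π/5·x), so u'(x) = -3*π*cos(3*π*x/5)/5.
Writing u(x) = A·sin(kπx/L) with A = -1 and k = 3, use ∫_0^L sin²(kπx/L) dx = L/2 and ∫_0^L cos²(kπx/L) dx = L/2.
u² = 1·sin²(3*π/5·x) and (u')² = 9*π^2/25·cos²(3*π/5·x), and each of sin², cos² integrates to L/2 = 5/2 over (0, 5).
∫_0^5 u² dx = 5/2, so ||u||_L² = sqrt(10)/2.
∫_0^5 (u')² dx = 9*π^2/10, so ||u'||_L² = 3*sqrt(10)*π/10.
Ratio ||u||_L² / ||u'||_L² = 5/(3*π).
Sharp Poincaré constant on H^1_0(0, 5) is C_P = L/π = 5/π, achieved by sin(π/5·x).
This is the k = 3 harmonic; the ratio L/(kπ) is strictly less than C_P = L/π, consistent with the sharp inequality ||u||_L² ≤ C_P ||u'||_L².


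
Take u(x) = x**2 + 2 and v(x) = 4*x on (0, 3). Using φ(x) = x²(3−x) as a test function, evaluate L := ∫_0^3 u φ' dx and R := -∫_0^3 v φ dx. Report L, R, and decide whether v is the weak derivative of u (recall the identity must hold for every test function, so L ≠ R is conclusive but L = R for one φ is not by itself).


LHS = -243/10, RHS = -243/5. No, v is not the weak derivative of u.

u(x) = x**2 + 2, classical derivative u'(x) = 2*x.
φ(x) = x²(3−x), so φ'(x) = 3*x*(2 - x).
Note φ(0) = φ(3) = 0, so the boundary term u·φ vanishes.
LHS = ∫_0^3 u(x) φ'(x) dx = ∫_0^3 (-3*x^4 + 6*x^3 - 6*x^2 + 12*x) dx. Term by term:
  ∫_0^3 -3*x^4 dx = -729/5;  ∫_0^3 6*x^3 dx = 243/2;  ∫_0^3 -6*x^2 dx = -54;
  ∫_0^3 12*x dx = 54.
Sum: -729/5 + 243/2 − 54 + 54 = -243/10.
So LHS = -243/10.
∫_0^3 v(x) φ(x) dx = ∫_0^3 (-4*x^4 + 12*x^3) dx. Term by term:
  ∫_0^3 -4*x^4 dx = -972/5;  ∫_0^3 12*x^3 dx = 243.
Sum: -972/5 + 243 = 243/5.
So RHS = -∫_0^3 v(x) φ(x) dx = -243/5.
LHS − RHS = 243/10 ≠ 0, so the identity fails.
(For a valid weak derivative the identity must hold for EVERY test function, in particular this one. The failure shows v is NOT the weak derivative of u.)
Correct weak derivative would be u'(x) = 2*x.


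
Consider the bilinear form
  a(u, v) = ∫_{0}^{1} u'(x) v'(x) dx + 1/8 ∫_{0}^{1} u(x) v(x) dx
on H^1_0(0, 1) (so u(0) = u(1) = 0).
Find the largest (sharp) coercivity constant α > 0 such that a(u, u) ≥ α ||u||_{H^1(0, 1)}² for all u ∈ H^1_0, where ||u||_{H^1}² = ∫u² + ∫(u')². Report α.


α = (1/8 + π^2)/(1 + π^2)

Coercivity of a(·,·) on H^1_0(0, 1) means a(u, u) ≥ α ||u||_{H^1}² for every u ∈ H^1_0.
The interval has length L = 1, and Poincaré/coercivity depend only on L. Here a(u, u) = ∫(u')² + (1/8)·∫u².
Here 0 < c = 1/8 < 1. The condition a(u,u) ≥ α||u||_{H^1}² reads (1−α)∫(u')² ≥ (α−c)∫u². Any admissible α is ≤ 1 (rapidly oscillating u have ∫u²/∫(u')² → 0), and α = 1 would force 0 ≥ (1−c)∫u², impossible since c < 1; so 1−α > 0. By the sharp Poincaré inequality on H^1_0 of an interval of length L, ∫(u')² ≥ (π/L)²∫u² with equality for the first sine mode sin(π(x−x₀)/L) (x₀ the left endpoint), so the inequality holds for all u iff (1−α)(π/L)² ≥ α − c, i.e. α ≤ ((π/L)² + c)/((π/L)² + 1) = (1 + c(L/π)²)/(1 + (L/π)²). With (π/L)² = π^2 and c = 1/8, the largest admissible constant is α = ((π/L)² + c)/((π/L)² + 1).
Simplifying, α = (1/8 + π^2)/(1 + π^2).


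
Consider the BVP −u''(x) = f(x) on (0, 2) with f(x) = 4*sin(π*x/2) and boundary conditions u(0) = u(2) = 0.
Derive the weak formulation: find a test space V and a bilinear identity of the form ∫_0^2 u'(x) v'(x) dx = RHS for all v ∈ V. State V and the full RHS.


V = H^1_0(0, 2) (so v(0) = v(2) = 0); weak form: ∫_0^2 u'v' dx = ∫_0^2 (4*sin(π*x/2)) v dx for all v ∈ V.

Multiply both sides by a test function v and integrate from 0 to 2:
  ∫_0^2 −u''(x) v(x) dx = ∫_0^2 f(x) v(x) dx.
Integrate the LHS by parts once:
  ∫_0^2 −u'' v dx = −[u'(x) v(x)]_0^2 + ∫_0^2 u'(x) v'(x) dx.
Thus ∫_0^2 u'(x) v'(x) dx = ∫_0^2 f(x) v(x) dx + [u'(x) v(x)]_0^2.
Choose V so that boundary terms are either known or forced to vanish.
u is Dirichlet: u(0) = u(2) = 0. Let V = H^1_0(0, 2); then v(0) = v(2) = 0, and [u' v]_0^2 = 0.
Weak formulation: find u (satisfying any essential BC) such that ∫_0^2 u'(x) v'(x) dx = ∫_0^2 f v dx for all v ∈ V.
Substituting f(x) = 4*sin(π*x/2), the right-hand side is ∫_0^2 (4*sin(π*x/2)) v dx.


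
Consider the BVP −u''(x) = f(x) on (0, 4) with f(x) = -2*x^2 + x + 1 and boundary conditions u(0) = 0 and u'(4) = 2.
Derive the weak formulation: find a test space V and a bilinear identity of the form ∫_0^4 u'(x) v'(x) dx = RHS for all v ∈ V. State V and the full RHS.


V = {v ∈ H^1(0, 4) : v(0) = 0} (test functions vanish at x = 0 where u is specified); weak form: ∫_0^4 u'v' dx = ∫_0^4 (-2*x^2 + x + 1) v dx + 2·v(4) for all v ∈ V.

Multiply both sides by a test function v and integrate from 0 to 4:
  ∫_0^4 −u''(x) v(x) dx = ∫_0^4 f(x) v(x) dx.
Integrate the LHS by parts once:
  ∫_0^4 −u'' v dx = −[u'(x) v(x)]_0^4 + ∫_0^4 u'(x) v'(x) dx.
Thus ∫_0^4 u'(x) v'(x) dx = ∫_0^4 f(x) v(x) dx + [u'(x) v(x)]_0^4.
Choose V so that boundary terms are either known or forced to vanish.
Mixed BC: u(0) = 0 (Dirichlet) and u'(4) = 2 (Neumann). Define V = {v ∈ H^1(0, 4) : v(0) = 0}. Then [u' v]_0^4 = u'(4)·v(4) − u'(0)·0 = 2·v(4).
Weak formulation: find u (satisfying any essential BC) such that ∫_0^4 u'(x) v'(x) dx = ∫_0^4 f v dx + 2·v(4) for all v ∈ V (Dirichlet at 0 absorbed into V; Neumann datum at x = 4 contributes the boundary term).
Substituting f(x) = -2*x^2 + x + 1, the right-hand side is ∫_0^4 (-2*x^2 + x + 1) v dx + 2·v(4).


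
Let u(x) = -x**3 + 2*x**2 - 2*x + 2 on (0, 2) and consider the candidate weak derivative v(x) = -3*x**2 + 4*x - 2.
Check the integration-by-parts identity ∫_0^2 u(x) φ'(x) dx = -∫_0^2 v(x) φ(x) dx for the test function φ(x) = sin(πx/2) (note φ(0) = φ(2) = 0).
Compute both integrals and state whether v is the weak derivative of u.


LHS = -96/π^3 + 16/π, RHS = -96/π^3 + 16/π. Yes, v = u' weakly.

u(x) = -x**3 + 2*x**2 - 2*x + 2, classical derivative u'(x) = -3*x**2 + 4*x - 2.
φ(x) = sin(πx/2), so φ'(x) = π*cos(π*x/2)/2.
Note φ(0) = φ(2) = 0, so the boundary term u·φ vanishes.
LHS = ∫_0^2 u(x) φ'(x) dx = ∫_0^2 (-π*x^3*cos(π*x/2)/2 + π*x^2*cos(π*x/2) - π*x*cos(π*x/2) + π*cos(π*x/2)) dx. Term by term:
  ∫_0^2 π*cos(π*x/2) dx = 0;  ∫_0^2 π*x^2*cos(π*x/2) dx = -16/π;  ∫_0^2 -π*x*cos(π*x/2) dx = 8/π;
  ∫_0^2 -π*x^3*cos(π*x/2)/2 dx = -96/π^3 + 24/π.
Sum: 0 − 16/π + 8/π + -96/π^3 + 24/π = -96/π^3 + 16/π.
So LHS = -96/π^3 + 16/π.
∫_0^2 v(x) φ(x) dx = ∫_0^2 (-3*x^2*sin(π*x/2) + 4*x*sin(π*x/2) - 2*sin(π*x/2)) dx. Term by term:
  ∫_0^2 -2*sin(π*x/2) dx = -8/π;  ∫_0^2 -3*x^2*sin(π*x/2) dx = -24/π + 96/π^3;  ∫_0^2 4*x*sin(π*x/2) dx = 16/π.
Sum: -8/π + -24/π + 96/π^3 + 16/π = -16/π + 96/π^3.
So RHS = -∫_0^2 v(x) φ(x) dx = -96/π^3 + 16/π.
LHS = RHS, so the identity holds for this test φ.
Moreover u is smooth here and v(x) = u'(x) = -3*x**2 + 4*x - 2 pointwise, so the identity holds for every test function. Hence v is the weak derivative of u.


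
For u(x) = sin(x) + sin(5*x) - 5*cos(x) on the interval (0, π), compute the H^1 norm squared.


||u||_{H^1(0,π)}^2 = 39*π

u'(x) = 5*sin(x) + cos(x) + 5*cos(5*x).
Expand u² and (u')² and integrate term by term on (0, π), using: for integers n ≥ 1, ∫_0^π sin²(nx) dx = ∫_0^π cos²(nx) dx = π/2; for n ≠ n', ∫_0^π sin(nx)sin(n'x) dx = ∫_0^π cos(nx)cos(n'x) dx = 0; and by product-to-sum, ∫_0^π sin(nx)cos(n'x) dx = ½∫_0^π [sin((n+n')x) + sin((n−n')x)] dx, which is 0 when n+n' is even and 2n/(n²−n'²) when n+n' is odd (it need not vanish on (0, π)).
  u² squared terms: (-5)²·∫cos(x)² dx = 25·π/2 = 25*π/2;  (1)²·∫sin(x)² dx = 1·π/2 = π/2;  (1)²·∫sin(5x)² dx = 1·π/2 = π/2.
  u² cross terms: 2·(-5)·(1)·∫cos(x)·sin(x) dx = -10·(0) = 0;  2·(-5)·(1)·∫cos(x)·sin(5x) dx = -10·(0) = 0;  2·(1)·(1)·∫sin(x)·sin(5x) dx = 2·(0) = 0.
  So ∫_0^π u² dx = 25*π/2 + π/2 + π/2 + 0 + 0 + 0 = 27*π/2.
  (u')² squared terms: (5)²·∫cos(5x)² dx = 25·π/2 = 25*π/2;  (5)²·∫sin(x)² dx = 25·π/2 = 25*π/2;  (1)²·∫cos(x)² dx = 1·π/2 = π/2.
  (u')² cross terms: 2·(5)·(5)·∫cos(5x)·sin(x) dx = 50·(0) = 0;  2·(5)·(1)·∫cos(5x)·cos(x) dx = 10·(0) = 0;  2·(5)·(1)·∫sin(x)·cos(x) dx = 10·(0) = 0.
  So ∫_0^π (u')² dx = 25*π/2 + 25*π/2 + π/2 + 0 + 0 + 0 = 51*π/2.
||u||_{H^1}^2 = (27*π/2) + (51*π/2) = 39*π.


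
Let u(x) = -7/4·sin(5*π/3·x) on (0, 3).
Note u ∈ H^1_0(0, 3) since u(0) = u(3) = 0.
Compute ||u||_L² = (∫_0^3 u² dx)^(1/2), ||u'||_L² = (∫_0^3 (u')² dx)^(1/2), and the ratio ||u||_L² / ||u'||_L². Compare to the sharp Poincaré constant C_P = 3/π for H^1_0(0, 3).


||u||_L² / ||u'||_L² = 3/(5*π) < C_P = 3/π.

u(x) = -7/4·sin(5*π/3·x), so u'(x) = -35*π*cos(5*π*x/3)/12.
Writing u(x) = A·sin(kπx/L) with A = -7/4 and k = 5, use ∫_0^L sin²(kπx/L) dx = L/2 and ∫_0^L cos²(kπx/L) dx = L/2.
u² = 49/16·sin²(5*π/3·x) and (u')² = 1225*π^2/144·cos²(5*π/3·x), and each of sin², cos² integrates to L/2 = 3/2 over (0, 3).
∫_0^3 u² dx = 147/32, so ||u||_L² = 7*sqrt(6)/8.
∫_0^3 (u')² dx = 1225*π^2/96, so ||u'||_L² = 35*sqrt(6)*π/24.
Ratio ||u||_L² / ||u'||_L² = 3/(5*π).
Sharp Poincaré constant on H^1_0(0, 3) is C_P = L/π = 3/π, achieved by sin(π/3·x).
This is the k = 5 harmonic; the ratio L/(kπ) is strictly less than C_P = L/π, consistent with the sharp inequality ||u||_L² ≤ C_P ||u'||_L².


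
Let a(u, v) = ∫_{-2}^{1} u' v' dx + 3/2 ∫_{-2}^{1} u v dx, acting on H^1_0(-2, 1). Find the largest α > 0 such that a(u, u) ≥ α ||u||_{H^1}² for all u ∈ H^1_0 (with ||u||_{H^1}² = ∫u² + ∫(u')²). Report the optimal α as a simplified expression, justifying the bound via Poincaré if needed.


α = 1

Coercivity of a(·,·) on H^1_0(-2, 1) means a(u, u) ≥ α ||u||_{H^1}² for every u ∈ H^1_0.
The interval has length L = 3, and Poincaré/coercivity depend only on L. Here a(u, u) = ∫(u')² + (3/2)·∫u².
Here c = 3/2 ≥ 1, so a(u,u) = ∫(u')² + c∫u² ≥ ∫(u')² + ∫u² = ||u||_{H^1}², i.e. α = 1 works. No larger α is possible: a(u,u) ≥ α||u||_{H^1}² means (1−α)∫(u')² ≥ (α−c)∫u², and for the modes u_n = sin(nπ(x−x₀)/L) (x₀ the left endpoint) one has ∫u_n²/∫(u_n')² = (L/(nπ))² → 0, so a(u_n,u_n)/||u_n||_{H^1}² → 1. Hence the optimal constant is α = 1.
Therefore α = 1.


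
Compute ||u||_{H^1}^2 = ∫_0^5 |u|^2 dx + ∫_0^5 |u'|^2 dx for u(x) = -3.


||u||_{H^1}^2 = 45

The H^1 norm (squared) on an interval (0, L) is
  ||u||_{H^1}^2 = ∫_0^L u(x)^2 dx + ∫_0^L u'(x)^2 dx.
Compute u'(x) = 0.
Then u(x)^2 = 9 and u'(x)^2 = 0.
Integrate each monomial from 0 to 5 using ∫_0^5 c·x^n dx = c·5^(n+1)/(n+1):
  ∫_0^5 u(x)^2 dx = ∫_0^5 (9) dx. Term by term:
    ∫_0^5 9 dx = 45.
  ∫_0^5 u'(x)^2 dx = ∫_0^5 (0) dx. Term by term:
    ∫_0^5 0 dx = 0.
Adding: ||u||_{H^1}^2 = 45 + 0 = 45.


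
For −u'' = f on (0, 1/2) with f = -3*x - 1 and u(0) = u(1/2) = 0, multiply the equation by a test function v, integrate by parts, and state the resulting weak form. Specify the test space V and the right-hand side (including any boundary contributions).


V = H^1_0(0, 1/2) (so v(0) = v(1/2) = 0); weak form: ∫_0^1/2 u'v' dx = ∫_0^1/2 (-3*x - 1) v dx for all v ∈ V.

Multiply both sides by a test function v and integrate from 0 to 1/2:
  ∫_0^1/2 −u''(x) v(x) dx = ∫_0^1/2 f(x) v(x) dx.
Integrate the LHS by parts once:
  ∫_0^1/2 −u'' v dx = −[u'(x) v(x)]_0^1/2 + ∫_0^1/2 u'(x) v'(x) dx.
Thus ∫_0^1/2 u'(x) v'(x) dx = ∫_0^1/2 f(x) v(x) dx + [u'(x) v(x)]_0^1/2.
Choose V so that boundary terms are either known or forced to vanish.
u is Dirichlet: u(0) = u(1/2) = 0. Let V = H^1_0(0, 1/2); then v(0) = v(1/2) = 0, and [u' v]_0^1/2 = 0.
Weak formulation: find u (satisfying any essential BC) such that ∫_0^1/2 u'(x) v'(x) dx = ∫_0^1/2 f v dx for all v ∈ V.
Substituting f(x) = -3*x - 1, the right-hand side is ∫_0^1/2 (-3*x - 1) v dx.


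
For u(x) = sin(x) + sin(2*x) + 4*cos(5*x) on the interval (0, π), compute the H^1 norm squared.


||u||_{H^1(0,π)}^2 = -832/21 + 423*π/2

u'(x) = -20*sin(5*x) + cos(x) + 2*cos(2*x).
Expand u² and (u')² and integrate term by term on (0, π), using: for integers n ≥ 1, ∫_0^π sin²(nx) dx = ∫_0^π cos²(nx) dx = π/2; for n ≠ n', ∫_0^π sin(nx)sin(n'x) dx = ∫_0^π cos(nx)cos(n'x) dx = 0; and by product-to-sum, ∫_0^π sin(nx)cos(n'x) dx = ½∫_0^π [sin((n+n')x) + sin((n−n')x)] dx, which is 0 when n+n' is even and 2n/(n²−n'²) when n+n' is odd (it need not vanish on (0, π)).
  u² squared terms: (4)²·∫cos(5x)² dx = 16·π/2 = 8*π;  (1)²·∫sin(x)² dx = 1·π/2 = π/2;  (1)²·∫sin(2x)² dx = 1·π/2 = π/2.
  u² cross terms: 2·(4)·(1)·∫cos(5x)·sin(x) dx = 8·(0) = 0;  2·(4)·(1)·∫cos(5x)·sin(2x) dx = 8·(-4/21) = -32/21;  2·(1)·(1)·∫sin(x)·sin(2x) dx = 2·(0) = 0.
  So ∫_0^π u² dx = 8*π + π/2 + π/2 + 0 − 32/21 + 0 = -32/21 + 9*π.
  (u')² squared terms: (-20)²·∫sin(5x)² dx = 400·π/2 = 200*π;  (2)²·∫cos(2x)² dx = 4·π/2 = 2*π;  (1)²·∫cos(x)² dx = 1·π/2 = π/2.
  (u')² cross terms: 2·(-20)·(2)·∫sin(5x)·cos(2x) dx = -80·(10/21) = -800/21;  2·(-20)·(1)·∫sin(5x)·cos(x) dx = -40·(0) = 0;  2·(2)·(1)·∫cos(2x)·cos(x) dx = 4·(0) = 0.
  So ∫_0^π (u')² dx = 200*π + 2*π + π/2 − 800/21 + 0 + 0 = -800/21 + 405*π/2.
||u||_{H^1}^2 = (-32/21 + 9*π) + (-800/21 + 405*π/2) = -832/21 + 423*π/2.


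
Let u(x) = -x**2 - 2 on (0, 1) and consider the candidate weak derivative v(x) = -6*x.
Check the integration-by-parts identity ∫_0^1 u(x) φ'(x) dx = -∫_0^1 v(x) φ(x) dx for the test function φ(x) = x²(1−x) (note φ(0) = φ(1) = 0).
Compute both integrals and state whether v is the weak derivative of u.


LHS = 1/10, RHS = 3/10. No, v is not the weak derivative of u.

u(x) = -x**2 - 2, classical derivative u'(x) = -2*x.
φ(x) = x²(1−x), so φ'(x) = x*(2 - 3*x).
Note φ(0) = φ(1) = 0, so the boundary term u·φ vanishes.
LHS = ∫_0^1 u(x) φ'(x) dx = ∫_0^1 (3*x^4 - 2*x^3 + 6*x^2 - 4*x) dx. Term by term:
  ∫_0^1 3*x^4 dx = 3/5;  ∫_0^1 -2*x^3 dx = -1/2;  ∫_0^1 6*x^2 dx = 2;
  ∫_0^1 -4*x dx = -2.
Sum: 3/5 − 1/2 + 2 − 2 = 1/10.
So LHS = 1/10.
∫_0^1 v(x) φ(x) dx = ∫_0^1 (6*x^4 - 6*x^3) dx. Term by term:
  ∫_0^1 6*x^4 dx = 6/5;  ∫_0^1 -6*x^3 dx = -3/2.
Sum: 6/5 − 3/2 = -3/10.
So RHS = -∫_0^1 v(x) φ(x) dx = 3/10.
LHS − RHS = -1/5 ≠ 0, so the identity fails.
(For a valid weak derivative the identity must hold for EVERY test function, in particular this one. The failure shows v is NOT the weak derivative of u.)
Correct weak derivative would be u'(x) = -2*x.


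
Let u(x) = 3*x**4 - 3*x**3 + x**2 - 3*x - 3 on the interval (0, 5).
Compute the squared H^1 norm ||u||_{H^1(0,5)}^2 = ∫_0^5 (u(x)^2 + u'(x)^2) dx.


||u||_{H^1}^2 = 192589235/84

The H^1 norm (squared) on an interval (0, L) is
  ||u||_{H^1}^2 = ∫_0^L u(x)^2 dx + ∫_0^L u'(x)^2 dx.
Compute u'(x) = 12*x**3 - 9*x**2 + 2*x - 3.
Then u(x)^2 = 9*x**8 - 18*x**7 + 15*x**6 - 24*x**5 + x**4 + 12*x**3 + 3*x**2 + 18*x + 9 and u'(x)^2 = 144*x**6 - 216*x**5 + 129*x**4 - 108*x**3 + 58*x**2 - 12*x + 9.
Integrate each monomial from 0 to 5 using ∫_0^5 c·x^n dx = c·5^(n+1)/(n+1):
  ∫_0^5 u(x)^2 dx = ∫_0^5 (9*x^8 - 18*x^7 + 15*x^6 - 24*x^5 + x^4 + 12*x^3 + 3*x^2 + 18*x + 9) dx. Term by term:
    ∫_0^5 9*x^8 dx = 1953125;  ∫_0^5 -18*x^7 dx = -3515625/4;  ∫_0^5 15*x^6 dx = 1171875/7;
    ∫_0^5 -24*x^5 dx = -62500;  ∫_0^5 x^4 dx = 625;  ∫_0^5 12*x^3 dx = 1875;
    ∫_0^5 3*x^2 dx = 125;  ∫_0^5 18*x dx = 225;  ∫_0^5 9 dx = 45.
  Sum: 1953125 − 3515625/4 + 1171875/7 − 62500 + 625 + 1875 + 125 + 225 + 45 = 33096685/28.
  ∫_0^5 u'(x)^2 dx = ∫_0^5 (144*x^6 - 216*x^5 + 129*x^4 - 108*x^3 + 58*x^2 - 12*x + 9) dx. Term by term:
    ∫_0^5 144*x^6 dx = 11250000/7;  ∫_0^5 -216*x^5 dx = -562500;  ∫_0^5 129*x^4 dx = 80625;
    ∫_0^5 -108*x^3 dx = -16875;  ∫_0^5 58*x^2 dx = 7250/3;  ∫_0^5 -12*x dx = -150;
    ∫_0^5 9 dx = 45.
  Sum: 11250000/7 − 562500 + 80625 − 16875 + 7250/3 − 150 + 45 = 23324795/21.
Adding: ||u||_{H^1}^2 = 33096685/28 + 23324795/21 = 192589235/84.


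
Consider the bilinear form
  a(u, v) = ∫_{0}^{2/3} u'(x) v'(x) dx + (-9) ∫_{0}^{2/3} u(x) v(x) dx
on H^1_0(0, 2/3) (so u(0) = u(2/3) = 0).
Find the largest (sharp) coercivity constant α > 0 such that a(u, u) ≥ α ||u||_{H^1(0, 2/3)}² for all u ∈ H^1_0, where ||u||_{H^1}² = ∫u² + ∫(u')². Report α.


α = 9*(-4 + π^2)/(4 + 9*π^2)

Coercivity of a(·,·) on H^1_0(0, 2/3) means a(u, u) ≥ α ||u||_{H^1}² for every u ∈ H^1_0.
The interval has length L = 2/3, and Poincaré/coercivity depend only on L. Here a(u, u) = ∫(u')² + (-9)·∫u².
Here c = -9 < 0 with |c| < (π/L)² = 9*π^2/4, so coercivity still holds. The condition a(u,u) ≥ α||u||_{H^1}² reads (1−α)∫(u')² ≥ (α−c)∫u². Any admissible α is ≤ 1 (rapidly oscillating u have ∫u²/∫(u')² → 0), and α = 1 would force 0 ≥ (1−c)∫u², impossible since c < 1; so 1−α > 0. By the sharp Poincaré inequality on H^1_0 of an interval of length L, ∫(u')² ≥ (π/L)²∫u² with equality for the first sine mode sin(π(x−x₀)/L) (x₀ the left endpoint), so the inequality holds for all u iff (1−α)(π/L)² ≥ α − c, i.e. α ≤ ((π/L)² + c)/((π/L)² + 1) = (1 + c(L/π)²)/(1 + (L/π)²). (Direct route, valid since c ≤ 0: Poincaré gives c∫u² ≥ c(L/π)²∫(u')², so a(u,u) ≥ (1 + c(L/π)²)∫(u')², while ||u||_{H^1}² ≤ (1 + (L/π)²)∫(u')²; dividing yields the same α.) With (π/L)² = 9*π^2/4 and c = -9, the largest admissible constant is α = ((π/L)² + c)/((π/L)² + 1).
Simplifying, α = 9*(-4 + π^2)/(4 + 9*π^2).


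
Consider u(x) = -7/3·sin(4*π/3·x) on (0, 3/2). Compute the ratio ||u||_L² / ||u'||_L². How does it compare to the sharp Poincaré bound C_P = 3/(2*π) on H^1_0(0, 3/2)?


||u||_L² / ||u'||_L² = 3/(4*π) < C_P = 3/(2*π).

u(x) = -7/3·sin(4*π/3·x), so u'(x) = -28*π*cos(4*π*x/3)/9.
Writing u(x) = A·sin(kπx/L) with A = -7/3 and k = 2, use ∫_0^L sin²(kπx/L) dx = L/2 and ∫_0^L cos²(kπx/L) dx = L/2.
u² = 49/9·sin²(4*π/3·x) and (u')² = 784*π^2/81·cos²(4*π/3·x), and each of sin², cos² integrates to L/2 = 3/4 over (0, 3/2).
∫_0^3/2 u² dx = 49/12, so ||u||_L² = 7*sqrt(3)/6.
∫_0^3/2 (u')² dx = 196*π^2/27, so ||u'||_L² = 14*sqrt(3)*π/9.
Ratio ||u||_L² / ||u'||_L² = 3/(4*π).
Sharp Poincaré constant on H^1_0(0, 3/2) is C_P = L/π = 3/(2*π), achieved by sin(2*π/3·x).
This is the k = 2 harmonic; the ratio L/(kπ) is strictly less than C_P = L/π, consistent with the sharp inequality ||u||_L² ≤ C_P ||u'||_L².


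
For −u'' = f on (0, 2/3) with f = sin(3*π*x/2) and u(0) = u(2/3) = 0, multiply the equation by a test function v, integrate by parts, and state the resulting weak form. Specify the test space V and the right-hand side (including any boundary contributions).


V = H^1_0(0, 2/3) (so v(0) = v(2/3) = 0); weak form: ∫_0^2/3 u'v' dx = ∫_0^2/3 (sin(3*π*x/2)) v dx for all v ∈ V.

Multiply both sides by a test function v and integrate from 0 to 2/3:
  ∫_0^2/3 −u''(x) v(x) dx = ∫_0^2/3 f(x) v(x) dx.
Integrate the LHS by parts once:
  ∫_0^2/3 −u'' v dx = −[u'(x) v(x)]_0^2/3 + ∫_0^2/3 u'(x) v'(x) dx.
Thus ∫_0^2/3 u'(x) v'(x) dx = ∫_0^2/3 f(x) v(x) dx + [u'(x) v(x)]_0^2/3.
Choose V so that boundary terms are either known or forced to vanish.
u is Dirichlet: u(0) = u(2/3) = 0. Let V = H^1_0(0, 2/3); then v(0) = v(2/3) = 0, and [u' v]_0^2/3 = 0.
Weak formulation: find u (satisfying any essential BC) such that ∫_0^2/3 u'(x) v'(x) dx = ∫_0^2/3 f v dx for all v ∈ V.
Substituting f(x) = sin(3*π*x/2), the right-hand side is ∫_0^2/3 (sin(3*π*x/2)) v dx.


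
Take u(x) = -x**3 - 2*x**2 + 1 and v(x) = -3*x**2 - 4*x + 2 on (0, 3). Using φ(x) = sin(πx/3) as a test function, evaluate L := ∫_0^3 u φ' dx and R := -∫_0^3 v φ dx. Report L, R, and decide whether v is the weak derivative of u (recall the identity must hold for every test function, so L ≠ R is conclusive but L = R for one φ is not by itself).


LHS = -324/π^3 + 117/π, RHS = -324/π^3 + 105/π. No, v is not the weak derivative of u.

u(x) = -x**3 - 2*x**2 + 1, classical derivative u'(x) = -3*x**2 - 4*x.
φ(x) = sin(πx/3), so φ'(x) = π*cos(π*x/3)/3.
Note φ(0) = φ(3) = 0, so the boundary term u·φ vanishes.
LHS = ∫_0^3 u(x) φ'(x) dx = ∫_0^3 (-π*x^3*cos(π*x/3)/3 - 2*π*x^2*cos(π*x/3)/3 + π*cos(π*x/3)/3) dx. Term by term:
  ∫_0^3 π*cos(π*x/3)/3 dx = 0;  ∫_0^3 -2*π*x^2*cos(π*x/3)/3 dx = 36/π;  ∫_0^3 -π*x^3*cos(π*x/3)/3 dx = -324/π^3 + 81/π.
Sum: 0 + 36/π + -324/π^3 + 81/π = -324/π^3 + 117/π.
So LHS = -324/π^3 + 117/π.
∫_0^3 v(x) φ(x) dx = ∫_0^3 (-3*x^2*sin(π*x/3) - 4*x*sin(π*x/3) + 2*sin(π*x/3)) dx. Term by term:
  ∫_0^3 2*sin(π*x/3) dx = 12/π;  ∫_0^3 -4*x*sin(π*x/3) dx = -36/π;  ∫_0^3 -3*x^2*sin(π*x/3) dx = -81/π + 324/π^3.
Sum: 12/π − 36/π + -81/π + 324/π^3 = -105/π + 324/π^3.
So RHS = -∫_0^3 v(x) φ(x) dx = -324/π^3 + 105/π.
LHS − RHS = 12/π ≠ 0, so the identity fails.
(For a valid weak derivative the identity must hold for EVERY test function, in particular this one. The failure shows v is NOT the weak derivative of u.)
Correct weak derivative would be u'(x) = -3*x**2 - 4*x.


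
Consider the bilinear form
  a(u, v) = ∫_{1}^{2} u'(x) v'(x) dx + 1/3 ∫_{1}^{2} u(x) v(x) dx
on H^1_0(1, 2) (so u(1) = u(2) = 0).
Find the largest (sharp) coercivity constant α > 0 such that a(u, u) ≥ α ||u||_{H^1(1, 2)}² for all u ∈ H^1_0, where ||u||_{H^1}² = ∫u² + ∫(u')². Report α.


α = (1/3 + π^2)/(1 + π^2)

Coercivity of a(·,·) on H^1_0(1, 2) means a(u, u) ≥ α ||u||_{H^1}² for every u ∈ H^1_0.
The interval has length L = 1, and Poincaré/coercivity depend only on L. Here a(u, u) = ∫(u')² + (1/3)·∫u².
Here 0 < c = 1/3 < 1. The condition a(u,u) ≥ α||u||_{H^1}² reads (1−α)∫(u')² ≥ (α−c)∫u². Any admissible α is ≤ 1 (rapidly oscillating u have ∫u²/∫(u')² → 0), and α = 1 would force 0 ≥ (1−c)∫u², impossible since c < 1; so 1−α > 0. By the sharp Poincaré inequality on H^1_0 of an interval of length L, ∫(u')² ≥ (π/L)²∫u² with equality for the first sine mode sin(π(x−x₀)/L) (x₀ the left endpoint), so the inequality holds for all u iff (1−α)(π/L)² ≥ α − c, i.e. α ≤ ((π/L)² + c)/((π/L)² + 1) = (1 + c(L/π)²)/(1 + (L/π)²). With (π/L)² = π^2 and c = 1/3, the largest admissible constant is α = ((π/L)² + c)/((π/L)² + 1).
Simplifying, α = (1/3 + π^2)/(1 + π^2).


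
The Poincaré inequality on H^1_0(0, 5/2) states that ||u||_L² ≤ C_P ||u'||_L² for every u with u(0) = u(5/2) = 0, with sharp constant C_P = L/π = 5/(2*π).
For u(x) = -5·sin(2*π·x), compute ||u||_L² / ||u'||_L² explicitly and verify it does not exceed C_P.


||u||_L² / ||u'||_L² = 1/(2*π) < C_P = 5/(2*π).

u(x) = -5·sin(2*π·x), so u'(x) = -10*π*cos(2*π*x).
Writing u(x) = A·sin(kπx/L) with A = -5 and k = 5, use ∫_0^L sin²(kπx/L) dx = L/2 and ∫_0^L cos²(kπx/L) dx = L/2.
u² = 25·sin²(2*π·x) and (u')² = 100*π^2·cos²(2*π·x), and each of sin², cos² integrates to L/2 = 5/4 over (0, 5/2).
∫_0^5/2 u² dx = 125/4, so ||u||_L² = 5*sqrt(5)/2.
∫_0^5/2 (u')² dx = 125*π^2, so ||u'||_L² = 5*sqrt(5)*π.
Ratio ||u||_L² / ||u'||_L² = 1/(2*π).
Sharp Poincaré constant on H^1_0(0, 5/2) is C_P = L/π = 5/(2*π), achieved by sin(2*π/5·x).
This is the k = 5 harmonic; the ratio L/(kπ) is strictly less than C_P = L/π, consistent with the sharp inequality ||u||_L² ≤ C_P ||u'||_L².
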